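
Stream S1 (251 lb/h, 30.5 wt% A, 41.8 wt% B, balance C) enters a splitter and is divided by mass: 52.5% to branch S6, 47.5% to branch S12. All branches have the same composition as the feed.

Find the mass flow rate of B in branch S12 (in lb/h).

Branch S12 total = 0.475×251 = 119.22 lb/h.
B in S12 = 0.418×119.22 = 49.836 lb/h.

49.84 lb/h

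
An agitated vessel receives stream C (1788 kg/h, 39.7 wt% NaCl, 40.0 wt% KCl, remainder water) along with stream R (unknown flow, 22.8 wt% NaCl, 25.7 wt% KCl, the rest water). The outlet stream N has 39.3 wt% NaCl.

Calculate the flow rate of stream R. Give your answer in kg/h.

Let R be the unknown flow. Total out = 1788 + R.
NaCl balance: 709.84 + 0.228·R = 0.393·(1788 + R)
(0.228 − 0.393)·R = 0.393×1788 − 709.84 = -7.152
R = -7.152 / -0.165 = 43.345 kg/h

43.35 kg/h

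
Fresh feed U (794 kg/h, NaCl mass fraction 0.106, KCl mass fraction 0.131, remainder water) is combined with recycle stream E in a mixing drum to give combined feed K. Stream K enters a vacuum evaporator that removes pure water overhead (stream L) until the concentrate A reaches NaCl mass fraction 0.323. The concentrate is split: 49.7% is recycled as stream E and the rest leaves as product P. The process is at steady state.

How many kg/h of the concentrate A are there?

Overall NaCl balance (none leaves overhead): NaCl in fresh feed = NaCl in product, i.e. 794×0.106 = (1−0.497)·A·0.323.
A = 84.164/(0.323×0.503) = 518.03 kg/h.

518 kg/h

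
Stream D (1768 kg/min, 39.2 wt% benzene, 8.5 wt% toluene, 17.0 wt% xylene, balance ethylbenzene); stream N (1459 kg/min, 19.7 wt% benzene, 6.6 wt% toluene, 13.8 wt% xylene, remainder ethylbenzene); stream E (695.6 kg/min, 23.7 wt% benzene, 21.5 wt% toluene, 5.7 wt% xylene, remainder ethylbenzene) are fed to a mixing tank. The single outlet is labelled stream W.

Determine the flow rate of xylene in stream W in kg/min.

541.6 kg/min

xylene out = xylene in = 1768×0.170 + 1459×0.138 + 695.6×0.057 = 541.55 kg/min.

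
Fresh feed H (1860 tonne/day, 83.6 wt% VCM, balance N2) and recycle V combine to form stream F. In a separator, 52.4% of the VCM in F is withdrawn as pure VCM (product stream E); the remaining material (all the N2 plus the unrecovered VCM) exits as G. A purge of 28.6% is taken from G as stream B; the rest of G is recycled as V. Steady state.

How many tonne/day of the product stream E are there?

1234 tonne/day

VCM in F: m_A = 1860×0.836 + (1−0.286)·(1−0.524)·m_A, so m_A = 1555/0.6601 = 2355.5 tonne/day.
Product E = 0.524×2355.5 = 1234.3 tonne/day.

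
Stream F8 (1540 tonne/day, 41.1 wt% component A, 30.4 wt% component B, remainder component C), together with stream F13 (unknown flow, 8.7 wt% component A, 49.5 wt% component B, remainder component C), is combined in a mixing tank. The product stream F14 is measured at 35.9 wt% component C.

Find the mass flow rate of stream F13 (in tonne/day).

1932 tonne/day

Let F13 be the unknown flow. Total out = 1540 + F13.
component C balance: 438.9 + 0.418·F13 = 0.359·(1540 + F13)
(0.418 − 0.359)·F13 = 0.359×1540 − 438.9 = 113.96
F13 = 113.96 / 0.059 = 1931.5 tonne/day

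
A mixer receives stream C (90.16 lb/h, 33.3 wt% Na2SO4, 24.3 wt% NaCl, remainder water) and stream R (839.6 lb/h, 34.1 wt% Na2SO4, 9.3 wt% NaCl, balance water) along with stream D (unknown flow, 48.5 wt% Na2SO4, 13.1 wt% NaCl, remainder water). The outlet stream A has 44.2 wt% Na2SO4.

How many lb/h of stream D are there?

2201 lb/h

Let D be the unknown flow. Total out = 929.76 + D.
Na2SO4 balance: 316.33 + 0.485·D = 0.442·(929.76 + D)
(0.485 − 0.442)·D = 0.442×929.76 − 316.33 = 94.627
D = 94.627 / 0.043 = 2200.6 lb/h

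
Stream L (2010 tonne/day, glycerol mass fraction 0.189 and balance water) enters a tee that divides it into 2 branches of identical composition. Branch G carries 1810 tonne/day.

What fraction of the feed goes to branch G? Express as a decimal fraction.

Fraction to G = 1810/2010 = 0.9005.

0.900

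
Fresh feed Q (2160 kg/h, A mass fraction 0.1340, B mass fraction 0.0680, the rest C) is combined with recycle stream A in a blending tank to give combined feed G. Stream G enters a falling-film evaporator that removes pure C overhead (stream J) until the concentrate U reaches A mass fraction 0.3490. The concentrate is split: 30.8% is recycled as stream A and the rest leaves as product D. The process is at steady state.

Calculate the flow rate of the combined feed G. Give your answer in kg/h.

Overall A balance (none leaves overhead): A in fresh feed = A in product, i.e. 2160×0.134 = (1−0.308)·U·0.349.
U = 289.44/(0.349×0.692) = 1198.5 kg/h.
Recycle A = 0.308×1198.5 = 369.13 kg/h.
Combined feed G = 2160 + 369.13 = 2529.1 kg/h.

2529 kg/h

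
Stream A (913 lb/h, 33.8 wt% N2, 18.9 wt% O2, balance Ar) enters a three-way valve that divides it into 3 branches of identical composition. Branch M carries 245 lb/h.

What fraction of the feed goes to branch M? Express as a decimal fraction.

Fraction to M = 245/913 = 0.2683.

0.268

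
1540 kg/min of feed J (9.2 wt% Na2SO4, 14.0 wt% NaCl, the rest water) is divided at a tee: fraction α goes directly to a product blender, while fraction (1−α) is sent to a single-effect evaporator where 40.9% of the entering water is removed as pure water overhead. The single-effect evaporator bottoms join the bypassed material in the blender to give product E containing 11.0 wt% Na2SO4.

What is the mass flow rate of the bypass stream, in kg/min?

737.7 kg/min

All 1540×0.092 = 141.68 kg/min of Na2SO4 reaches E, so E = 141.68/0.110 = 1288 kg/min and vapour = 252 kg/min.
The evaporator receives (1−α)·1540 of feed at 0.768 water and removes 0.409 of that water:
0.409×0.768×(1−α)×1540 = 252
(1−α) = 252/483.73 = 0.5209;  α = 0.4791.
Bypass flow = 0.4791×1540 = 737.74 kg/min.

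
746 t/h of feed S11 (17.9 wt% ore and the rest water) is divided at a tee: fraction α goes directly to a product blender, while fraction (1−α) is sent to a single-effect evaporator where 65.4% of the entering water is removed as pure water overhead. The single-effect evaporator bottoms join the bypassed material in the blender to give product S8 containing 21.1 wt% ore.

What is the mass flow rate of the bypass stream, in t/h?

All 746×0.179 = 133.53 t/h of ore reaches S8, so S8 = 133.53/0.211 = 632.86 t/h and vapour = 113.14 t/h.
The evaporator receives (1−α)·746 of feed at 0.821 water and removes 0.654 of that water:
0.654×0.821×(1−α)×746 = 113.14
(1−α) = 113.14/400.55 = 0.2825;  α = 0.7175.
Bypass flow = 0.7175×746 = 535.29 t/h.

535.3 t/h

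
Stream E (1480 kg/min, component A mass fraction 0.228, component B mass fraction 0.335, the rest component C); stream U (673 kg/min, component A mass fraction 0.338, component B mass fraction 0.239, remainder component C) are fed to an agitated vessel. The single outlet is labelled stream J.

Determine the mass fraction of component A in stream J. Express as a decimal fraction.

Total flow out = 1480 + 673 = 2153 kg/min.
component A in = 1480×0.228 + 673×0.338 = 564.91 kg/min.
component A mass fraction in J = 564.91/2153 = 0.262.

0.262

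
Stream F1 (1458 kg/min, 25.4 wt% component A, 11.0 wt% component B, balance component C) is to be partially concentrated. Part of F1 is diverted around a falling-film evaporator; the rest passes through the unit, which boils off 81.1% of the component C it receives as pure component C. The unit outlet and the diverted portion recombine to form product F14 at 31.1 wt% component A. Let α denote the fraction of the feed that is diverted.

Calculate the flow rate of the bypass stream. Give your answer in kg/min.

939.9 kg/min

All 1458×0.254 = 370.33 kg/min of component A reaches F14, so F14 = 370.33/0.311 = 1190.8 kg/min and vapour = 267.22 kg/min.
The evaporator receives (1−α)·1458 of feed at 0.636 component C and removes 0.811 of that component C:
0.811×0.636×(1−α)×1458 = 267.22
(1−α) = 267.22/752.03 = 0.3553;  α = 0.6447.
Bypass flow = 0.6447×1458 = 939.92 kg/min.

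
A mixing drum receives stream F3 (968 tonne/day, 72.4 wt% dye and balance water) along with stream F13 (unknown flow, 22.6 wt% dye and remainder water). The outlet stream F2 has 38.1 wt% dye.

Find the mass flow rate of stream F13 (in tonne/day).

Let F13 be the unknown flow. Total out = 968 + F13.
dye balance: 700.83 + 0.226·F13 = 0.381·(968 + F13)
(0.226 − 0.381)·F13 = 0.381×968 − 700.83 = -332.02
F13 = -332.02 / -0.155 = 2142.1 tonne/day

2142 tonne/day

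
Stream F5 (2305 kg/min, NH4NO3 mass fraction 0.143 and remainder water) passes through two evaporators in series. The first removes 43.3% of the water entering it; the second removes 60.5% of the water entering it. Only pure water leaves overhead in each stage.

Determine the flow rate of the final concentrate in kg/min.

772 kg/min

water in feed = 2305×0.857 = 1975.4 kg/min.
After stage 1: water left = (1−0.433)×1975.4 = 1120; stream total = 1449.7 kg/min.
After stage 2: water left = (1−0.605)×1120 = 442.42; final concentrate = 772.03 kg/min.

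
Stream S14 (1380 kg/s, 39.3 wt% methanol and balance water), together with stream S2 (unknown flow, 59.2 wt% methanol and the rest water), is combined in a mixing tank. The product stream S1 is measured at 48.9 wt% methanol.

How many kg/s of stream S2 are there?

Let S2 be the unknown flow. Total out = 1380 + S2.
methanol balance: 542.34 + 0.592·S2 = 0.489·(1380 + S2)
(0.592 − 0.489)·S2 = 0.489×1380 − 542.34 = 132.48
S2 = 132.48 / 0.103 = 1286.2 kg/s

1286 kg/s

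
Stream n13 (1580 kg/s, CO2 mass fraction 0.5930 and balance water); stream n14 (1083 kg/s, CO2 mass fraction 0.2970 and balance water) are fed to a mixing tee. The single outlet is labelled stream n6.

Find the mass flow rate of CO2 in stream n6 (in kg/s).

1259 kg/s

CO2 out = CO2 in = 1580×0.593 + 1083×0.297 = 1258.6 kg/s.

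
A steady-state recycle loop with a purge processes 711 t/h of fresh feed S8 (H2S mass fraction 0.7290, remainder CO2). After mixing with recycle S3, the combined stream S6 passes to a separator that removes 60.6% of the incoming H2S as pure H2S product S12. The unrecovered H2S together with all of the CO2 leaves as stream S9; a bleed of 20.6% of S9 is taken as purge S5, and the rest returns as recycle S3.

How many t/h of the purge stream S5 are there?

CO2 enters only via S8 and leaves only via the purge: 711×0.271 = 0.206×(CO2 in S9), and the separator passes all CO2, so CO2 in S6 = CO2 in S9 = 935.34 t/h.
H2S in S6: m_A = 711×0.729 + (1−0.206)·(1−0.606)·m_A, so m_A = 518.32/0.6872 = 754.29 t/h.
S9 = (1−0.606)×754.29 + 935.34 = 1232.5 t/h.
Purge S5 = 0.206×1232.5 = 253.9 t/h.

253.9 t/h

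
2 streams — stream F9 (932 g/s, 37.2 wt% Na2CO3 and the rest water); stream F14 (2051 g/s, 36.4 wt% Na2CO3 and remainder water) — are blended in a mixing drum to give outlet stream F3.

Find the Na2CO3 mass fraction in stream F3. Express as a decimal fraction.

0.366

Total flow out = 932 + 2051 = 2983 g/s.
Na2CO3 in = 932×0.372 + 2051×0.364 = 1093.3 g/s.
Na2CO3 mass fraction in F3 = 1093.3/2983 = 0.366.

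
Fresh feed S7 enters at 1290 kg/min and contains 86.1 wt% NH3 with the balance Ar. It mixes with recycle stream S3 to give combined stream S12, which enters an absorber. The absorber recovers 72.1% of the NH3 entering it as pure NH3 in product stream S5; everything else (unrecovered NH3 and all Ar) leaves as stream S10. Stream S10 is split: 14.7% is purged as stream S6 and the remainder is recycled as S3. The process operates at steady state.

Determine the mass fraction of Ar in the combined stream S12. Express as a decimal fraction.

Ar enters only via S7 and leaves only via the purge: 1290×0.139 = 0.147×(Ar in S10), and the absorber passes all Ar, so Ar in S12 = Ar in S10 = 1219.8 kg/min.
NH3 in S12: m_A = 1290×0.861 + (1−0.147)·(1−0.721)·m_A, so m_A = 1110.7/0.7620 = 1457.6 kg/min.
S12 = 1457.6 + 1219.8 = 2677.4 kg/min.
Ar fraction in S12 = 1219.8/2677.4 = 0.4556.

0.4556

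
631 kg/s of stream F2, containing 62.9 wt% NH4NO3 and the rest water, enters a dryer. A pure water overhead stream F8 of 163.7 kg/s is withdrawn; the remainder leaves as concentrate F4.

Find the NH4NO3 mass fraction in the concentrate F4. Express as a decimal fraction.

0.849

NH4NO3 is not removed: 631×0.629 = 396.9 kg/s of NH4NO3 enters F4.
Concentrate = 631 − 163.7 = 467.3 kg/s.
Mass fraction = 396.9/467.3 = 0.849.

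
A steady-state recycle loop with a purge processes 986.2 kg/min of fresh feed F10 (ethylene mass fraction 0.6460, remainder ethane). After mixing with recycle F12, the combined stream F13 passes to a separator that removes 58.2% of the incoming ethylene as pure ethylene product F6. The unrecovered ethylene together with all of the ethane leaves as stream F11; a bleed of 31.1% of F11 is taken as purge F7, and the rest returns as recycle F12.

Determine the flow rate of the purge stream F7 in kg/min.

465.4 kg/min

ethane enters only via F10 and leaves only via the purge: 986.2×0.354 = 0.311×(ethane in F11), and the separator passes all ethane, so ethane in F13 = ethane in F11 = 1122.6 kg/min.
ethylene in F13: m_A = 986.2×0.646 + (1−0.311)·(1−0.582)·m_A, so m_A = 637.09/0.7120 = 894.79 kg/min.
F11 = (1−0.582)×894.79 + 1122.6 = 1496.6 kg/min.
Purge F7 = 0.311×1496.6 = 465.44 kg/min.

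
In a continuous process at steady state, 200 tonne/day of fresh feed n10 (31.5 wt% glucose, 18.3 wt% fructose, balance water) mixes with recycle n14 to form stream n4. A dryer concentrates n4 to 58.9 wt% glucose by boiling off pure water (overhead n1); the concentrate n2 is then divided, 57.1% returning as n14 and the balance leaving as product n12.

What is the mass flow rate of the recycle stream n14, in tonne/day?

142.4 tonne/day

Overall glucose balance (none leaves overhead): glucose in fresh feed = glucose in product, i.e. 200×0.315 = (1−0.571)·n2·0.589.
n2 = 63/(0.589×0.429) = 249.33 tonne/day.
Recycle n14 = 0.571×249.33 = 142.37 tonne/day.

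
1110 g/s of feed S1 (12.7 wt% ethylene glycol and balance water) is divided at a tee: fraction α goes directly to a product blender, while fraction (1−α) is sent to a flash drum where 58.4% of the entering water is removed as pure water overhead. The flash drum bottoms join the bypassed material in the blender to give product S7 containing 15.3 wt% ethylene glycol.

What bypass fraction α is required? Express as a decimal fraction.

0.667

All 1110×0.127 = 140.97 g/s of ethylene glycol reaches S7, so S7 = 140.97/0.153 = 921.37 g/s and vapour = 188.63 g/s.
The evaporator receives (1−α)·1110 of feed at 0.873 water and removes 0.584 of that water:
0.584×0.873×(1−α)×1110 = 188.63
(1−α) = 188.63/565.91 = 0.3333;  α = 0.6667.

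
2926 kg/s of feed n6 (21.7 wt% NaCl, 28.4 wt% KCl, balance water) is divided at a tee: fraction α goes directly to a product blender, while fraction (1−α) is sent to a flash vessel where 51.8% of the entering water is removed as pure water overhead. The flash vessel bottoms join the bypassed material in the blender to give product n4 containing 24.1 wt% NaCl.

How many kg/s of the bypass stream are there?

1799 kg/s

All 2926×0.217 = 634.94 kg/s of NaCl reaches n4, so n4 = 634.94/0.241 = 2634.6 kg/s and vapour = 291.39 kg/s.
The evaporator receives (1−α)·2926 of feed at 0.499 water and removes 0.518 of that water:
0.518×0.499×(1−α)×2926 = 291.39
(1−α) = 291.39/756.32 = 0.3853;  α = 0.6147.
Bypass flow = 0.6147×2926 = 1798.7 kg/s.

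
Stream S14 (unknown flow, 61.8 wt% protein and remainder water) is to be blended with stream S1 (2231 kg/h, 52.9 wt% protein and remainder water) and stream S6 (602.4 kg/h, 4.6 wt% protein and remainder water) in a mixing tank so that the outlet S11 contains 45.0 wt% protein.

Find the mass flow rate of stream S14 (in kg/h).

Let S14 be the unknown flow. Total out = 2833.4 + S14.
protein balance: 1207.9 + 0.618·S14 = 0.450·(2833.4 + S14)
(0.618 − 0.450)·S14 = 0.450×2833.4 − 1207.9 = 67.121
S14 = 67.121 / 0.168 = 399.53 kg/h

399.5 kg/h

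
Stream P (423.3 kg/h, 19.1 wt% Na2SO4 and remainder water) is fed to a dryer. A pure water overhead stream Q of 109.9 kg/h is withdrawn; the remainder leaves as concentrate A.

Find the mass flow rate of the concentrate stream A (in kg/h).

Concentrate = 423.3 − 109.9 = 313.4 kg/h.

313.4 kg/h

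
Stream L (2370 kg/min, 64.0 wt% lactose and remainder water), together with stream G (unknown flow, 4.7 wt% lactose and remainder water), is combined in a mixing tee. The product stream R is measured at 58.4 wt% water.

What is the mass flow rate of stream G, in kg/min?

Let G be the unknown flow. Total out = 2370 + G.
water balance: 853.2 + 0.953·G = 0.584·(2370 + G)
(0.953 − 0.584)·G = 0.584×2370 − 853.2 = 530.88
G = 530.88 / 0.369 = 1438.7 kg/min

1439 kg/min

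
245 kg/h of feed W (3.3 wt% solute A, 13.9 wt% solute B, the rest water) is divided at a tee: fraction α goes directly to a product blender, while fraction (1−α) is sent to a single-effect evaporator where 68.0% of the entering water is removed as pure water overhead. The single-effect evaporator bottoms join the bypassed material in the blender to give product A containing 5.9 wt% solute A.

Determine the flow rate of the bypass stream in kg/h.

All 245×0.033 = 8.085 kg/h of solute A reaches A, so A = 8.085/0.059 = 137.03 kg/h and vapour = 107.97 kg/h.
The evaporator receives (1−α)·245 of feed at 0.828 water and removes 0.680 of that water:
0.680×0.828×(1−α)×245 = 107.97
(1−α) = 107.97/137.94 = 0.7827;  α = 0.2173.
Bypass flow = 0.2173×245 = 53.244 kg/h.

53.24 kg/h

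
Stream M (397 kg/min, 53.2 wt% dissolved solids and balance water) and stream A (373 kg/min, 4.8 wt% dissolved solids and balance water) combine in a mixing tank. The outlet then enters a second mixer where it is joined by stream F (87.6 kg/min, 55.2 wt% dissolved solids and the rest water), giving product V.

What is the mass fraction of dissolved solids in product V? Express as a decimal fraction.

0.3235

Overall, product flow = 857.6 kg/min.
dissolved solids in = 397×0.532 + 373×0.048 + 87.6×0.552 = 277.46 kg/min.
dissolved solids fraction in V = 0.3235.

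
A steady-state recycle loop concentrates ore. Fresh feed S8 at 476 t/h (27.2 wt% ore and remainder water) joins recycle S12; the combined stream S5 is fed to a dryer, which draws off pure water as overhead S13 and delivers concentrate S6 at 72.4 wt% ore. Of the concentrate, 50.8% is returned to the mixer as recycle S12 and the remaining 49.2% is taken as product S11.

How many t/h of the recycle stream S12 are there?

Overall ore balance (none leaves overhead): ore in fresh feed = ore in product, i.e. 476×0.272 = (1−0.508)·S6·0.724.
S6 = 129.47/(0.724×0.492) = 363.47 t/h.
Recycle S12 = 0.508×363.47 = 184.64 t/h.

184.6 t/h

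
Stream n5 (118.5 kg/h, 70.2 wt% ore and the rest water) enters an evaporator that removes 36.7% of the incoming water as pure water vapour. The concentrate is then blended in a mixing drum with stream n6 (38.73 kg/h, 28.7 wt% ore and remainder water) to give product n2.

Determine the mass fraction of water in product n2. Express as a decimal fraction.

0.346

Vapour removed = 0.367×0.298×118.5 = 12.96 kg/h; concentrate = 105.54 kg/h.
water reaching the mixer = 22.353 (from concentrate) + 38.73×0.713 = 49.968 kg/h.
Product flow = 105.54 + 38.73 = 144.27 kg/h; water fraction = 0.346.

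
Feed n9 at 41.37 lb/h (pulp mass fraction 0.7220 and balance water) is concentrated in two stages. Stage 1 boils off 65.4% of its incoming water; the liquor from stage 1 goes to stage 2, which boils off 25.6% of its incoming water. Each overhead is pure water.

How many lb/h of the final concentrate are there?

32.83 lb/h

water in feed = 41.37×0.278 = 11.501 lb/h.
After stage 1: water left = (1−0.654)×11.501 = 3.9793; stream total = 33.848 lb/h.
After stage 2: water left = (1−0.256)×3.9793 = 2.9606; final concentrate = 32.83 lb/h.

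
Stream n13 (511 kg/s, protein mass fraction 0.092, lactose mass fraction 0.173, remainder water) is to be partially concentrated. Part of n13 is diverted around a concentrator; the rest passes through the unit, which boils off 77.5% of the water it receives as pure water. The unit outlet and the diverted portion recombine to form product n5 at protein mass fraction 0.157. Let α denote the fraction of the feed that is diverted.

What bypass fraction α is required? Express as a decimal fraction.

0.273

All 511×0.092 = 47.012 kg/s of protein reaches n5, so n5 = 47.012/0.157 = 299.44 kg/s and vapour = 211.56 kg/s.
The evaporator receives (1−α)·511 of feed at 0.735 water and removes 0.775 of that water:
0.775×0.735×(1−α)×511 = 211.56
(1−α) = 211.56/291.08 = 0.7268;  α = 0.2732.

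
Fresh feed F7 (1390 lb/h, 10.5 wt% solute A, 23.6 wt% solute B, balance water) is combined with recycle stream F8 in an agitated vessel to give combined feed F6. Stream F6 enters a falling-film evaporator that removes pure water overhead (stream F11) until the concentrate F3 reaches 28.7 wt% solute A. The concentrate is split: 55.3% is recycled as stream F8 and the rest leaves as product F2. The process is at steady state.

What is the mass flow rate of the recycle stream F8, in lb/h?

629.1 lb/h

Overall solute A balance (none leaves overhead): solute A in fresh feed = solute A in product, i.e. 1390×0.105 = (1−0.553)·F3·0.287.
F3 = 145.95/(0.287×0.447) = 1137.7 lb/h.
Recycle F8 = 0.553×1137.7 = 629.13 lb/h.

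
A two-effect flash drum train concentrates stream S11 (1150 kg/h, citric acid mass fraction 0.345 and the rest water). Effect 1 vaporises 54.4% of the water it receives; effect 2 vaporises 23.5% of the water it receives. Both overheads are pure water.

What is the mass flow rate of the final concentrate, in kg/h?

659.5 kg/h

water in feed = 1150×0.655 = 753.25 kg/h.
After stage 1: water left = (1−0.544)×753.25 = 343.48; stream total = 740.23 kg/h.
After stage 2: water left = (1−0.235)×343.48 = 262.76; final concentrate = 659.51 kg/h.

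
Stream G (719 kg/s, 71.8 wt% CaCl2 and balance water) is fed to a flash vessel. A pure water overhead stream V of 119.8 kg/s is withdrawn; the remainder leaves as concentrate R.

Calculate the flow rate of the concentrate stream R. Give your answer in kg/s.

599.2 kg/s

Concentrate = 719 − 119.8 = 599.2 kg/s.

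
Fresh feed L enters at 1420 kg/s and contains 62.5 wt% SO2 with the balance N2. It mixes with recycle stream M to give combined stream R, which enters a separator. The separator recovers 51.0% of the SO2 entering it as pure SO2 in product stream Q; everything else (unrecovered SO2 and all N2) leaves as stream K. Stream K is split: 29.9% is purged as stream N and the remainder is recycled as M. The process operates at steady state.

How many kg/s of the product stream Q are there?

SO2 in R: m_A = 1420×0.625 + (1−0.299)·(1−0.510)·m_A, so m_A = 887.5/0.6565 = 1351.8 kg/s.
Product Q = 0.510×1351.8 = 689.44 kg/s.

689.4 kg/s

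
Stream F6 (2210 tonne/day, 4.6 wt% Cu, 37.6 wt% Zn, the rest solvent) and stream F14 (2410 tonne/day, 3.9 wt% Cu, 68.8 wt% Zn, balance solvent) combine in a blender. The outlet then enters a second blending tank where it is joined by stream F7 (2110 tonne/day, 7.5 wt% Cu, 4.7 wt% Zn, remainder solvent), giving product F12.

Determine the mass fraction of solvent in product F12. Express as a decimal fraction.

Overall, product flow = 6730 tonne/day.
solvent in = 2210×0.578 + 2410×0.273 + 2110×0.878 = 3787.9 tonne/day.
solvent fraction in F12 = 0.563.

0.563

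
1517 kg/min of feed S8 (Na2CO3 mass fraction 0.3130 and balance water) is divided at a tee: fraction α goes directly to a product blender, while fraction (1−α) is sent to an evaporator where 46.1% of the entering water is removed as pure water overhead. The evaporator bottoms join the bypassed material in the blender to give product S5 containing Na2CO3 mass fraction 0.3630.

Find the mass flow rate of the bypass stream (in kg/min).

857.2 kg/min

All 1517×0.313 = 474.82 kg/min of Na2CO3 reaches S5, so S5 = 474.82/0.363 = 1308 kg/min and vapour = 208.95 kg/min.
The evaporator receives (1−α)·1517 of feed at 0.687 water and removes 0.461 of that water:
0.461×0.687×(1−α)×1517 = 208.95
(1−α) = 208.95/480.44 = 0.4349;  α = 0.5651.
Bypass flow = 0.5651×1517 = 857.23 kg/min.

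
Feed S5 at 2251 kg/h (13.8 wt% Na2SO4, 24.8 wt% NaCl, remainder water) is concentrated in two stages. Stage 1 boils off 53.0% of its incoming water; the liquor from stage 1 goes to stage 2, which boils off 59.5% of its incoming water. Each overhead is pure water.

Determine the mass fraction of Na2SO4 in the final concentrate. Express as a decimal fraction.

water in feed = 2251×0.614 = 1382.1 kg/h.
After stage 1: water left = (1−0.530)×1382.1 = 649.59; stream total = 1518.5 kg/h.
After stage 2: water left = (1−0.595)×649.59 = 263.09; final concentrate = 1132 kg/h.
Na2SO4 fraction = 310.64/1132 = 0.274.

0.274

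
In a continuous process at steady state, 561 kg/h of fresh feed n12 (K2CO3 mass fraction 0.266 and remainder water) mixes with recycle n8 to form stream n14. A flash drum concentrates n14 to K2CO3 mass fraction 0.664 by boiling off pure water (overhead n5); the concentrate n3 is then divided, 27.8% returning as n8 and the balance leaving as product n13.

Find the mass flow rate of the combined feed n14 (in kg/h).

647.5 kg/h

Overall K2CO3 balance (none leaves overhead): K2CO3 in fresh feed = K2CO3 in product, i.e. 561×0.266 = (1−0.278)·n3·0.664.
n3 = 149.23/(0.664×0.722) = 311.27 kg/h.
Recycle n8 = 0.278×311.27 = 86.533 kg/h.
Combined feed n14 = 561 + 86.533 = 647.53 kg/h.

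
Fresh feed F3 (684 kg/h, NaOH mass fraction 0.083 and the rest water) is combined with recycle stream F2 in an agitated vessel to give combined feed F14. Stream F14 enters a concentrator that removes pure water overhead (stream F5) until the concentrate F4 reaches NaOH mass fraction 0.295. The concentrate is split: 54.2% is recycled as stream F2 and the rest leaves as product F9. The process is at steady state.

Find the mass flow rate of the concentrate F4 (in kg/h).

Overall NaOH balance (none leaves overhead): NaOH in fresh feed = NaOH in product, i.e. 684×0.083 = (1−0.542)·F4·0.295.
F4 = 56.772/(0.295×0.458) = 420.19 kg/h.

420.2 kg/h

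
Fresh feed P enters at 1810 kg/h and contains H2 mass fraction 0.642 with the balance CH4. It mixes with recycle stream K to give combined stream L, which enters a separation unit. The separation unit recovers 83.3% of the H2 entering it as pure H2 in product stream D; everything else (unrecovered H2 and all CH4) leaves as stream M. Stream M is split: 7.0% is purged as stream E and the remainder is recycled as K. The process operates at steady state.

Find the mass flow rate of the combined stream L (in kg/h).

10630 kg/h

CH4 enters only via P and leaves only via the purge: 1810×0.358 = 0.070×(CH4 in M), and the separation unit passes all CH4, so CH4 in L = CH4 in M = 9256.9 kg/h.
H2 in L: m_A = 1810×0.642 + (1−0.070)·(1−0.833)·m_A, so m_A = 1162/0.8447 = 1375.7 kg/h.
L = 1375.7 + 9256.9 = 10633 kg/h.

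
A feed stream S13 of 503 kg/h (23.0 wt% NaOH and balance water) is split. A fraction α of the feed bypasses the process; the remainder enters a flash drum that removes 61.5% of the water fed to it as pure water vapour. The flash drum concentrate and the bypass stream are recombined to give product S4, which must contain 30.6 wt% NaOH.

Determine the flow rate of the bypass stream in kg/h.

All 503×0.230 = 115.69 kg/h of NaOH reaches S4, so S4 = 115.69/0.306 = 378.07 kg/h and vapour = 124.93 kg/h.
The evaporator receives (1−α)·503 of feed at 0.770 water and removes 0.615 of that water:
0.615×0.770×(1−α)×503 = 124.93
(1−α) = 124.93/238.2 = 0.5245;  α = 0.4755.
Bypass flow = 0.4755×503 = 239.19 kg/h.

239.2 kg/h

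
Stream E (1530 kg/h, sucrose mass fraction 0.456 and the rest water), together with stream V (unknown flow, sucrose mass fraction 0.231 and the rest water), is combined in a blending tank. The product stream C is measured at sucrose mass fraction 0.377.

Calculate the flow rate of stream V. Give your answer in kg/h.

Let V be the unknown flow. Total out = 1530 + V.
sucrose balance: 697.68 + 0.231·V = 0.377·(1530 + V)
(0.231 − 0.377)·V = 0.377×1530 − 697.68 = -120.87
V = -120.87 / -0.146 = 827.88 kg/h

827.9 kg/h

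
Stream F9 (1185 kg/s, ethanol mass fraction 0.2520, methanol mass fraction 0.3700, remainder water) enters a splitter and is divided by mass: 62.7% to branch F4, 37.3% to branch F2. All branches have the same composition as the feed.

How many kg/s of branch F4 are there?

Branch F4 flow = 0.627×1185 = 743 kg/s.

743 kg/s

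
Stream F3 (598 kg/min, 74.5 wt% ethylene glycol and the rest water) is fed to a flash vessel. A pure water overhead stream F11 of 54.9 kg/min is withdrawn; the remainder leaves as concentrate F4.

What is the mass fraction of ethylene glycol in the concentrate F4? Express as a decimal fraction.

ethylene glycol is not removed: 598×0.745 = 445.51 kg/min of ethylene glycol enters F4.
Concentrate = 598 − 54.9 = 543.1 kg/min.
Mass fraction = 445.51/543.1 = 0.820.

0.820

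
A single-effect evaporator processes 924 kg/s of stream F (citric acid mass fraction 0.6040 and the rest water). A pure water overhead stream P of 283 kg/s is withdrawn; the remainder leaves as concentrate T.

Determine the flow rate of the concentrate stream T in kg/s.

Concentrate = 924 − 283 = 641 kg/s.

641 kg/s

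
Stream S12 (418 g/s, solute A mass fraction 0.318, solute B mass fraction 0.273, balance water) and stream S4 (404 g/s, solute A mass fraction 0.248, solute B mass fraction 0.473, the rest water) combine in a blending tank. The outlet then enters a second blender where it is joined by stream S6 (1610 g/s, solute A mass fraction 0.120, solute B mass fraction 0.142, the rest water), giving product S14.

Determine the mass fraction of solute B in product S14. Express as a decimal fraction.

Overall, product flow = 2432 g/s.
solute B in = 418×0.273 + 404×0.473 + 1610×0.142 = 533.83 g/s.
solute B fraction in S14 = 0.220.

0.220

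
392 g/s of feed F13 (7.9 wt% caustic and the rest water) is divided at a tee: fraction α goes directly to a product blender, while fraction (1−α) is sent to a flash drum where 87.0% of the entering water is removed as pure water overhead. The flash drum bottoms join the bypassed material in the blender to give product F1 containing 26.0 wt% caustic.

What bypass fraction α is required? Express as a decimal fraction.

0.131

All 392×0.079 = 30.968 g/s of caustic reaches F1, so F1 = 30.968/0.260 = 119.11 g/s and vapour = 272.89 g/s.
The evaporator receives (1−α)·392 of feed at 0.921 water and removes 0.870 of that water:
0.870×0.921×(1−α)×392 = 272.89
(1−α) = 272.89/314.1 = 0.8688;  α = 0.1312.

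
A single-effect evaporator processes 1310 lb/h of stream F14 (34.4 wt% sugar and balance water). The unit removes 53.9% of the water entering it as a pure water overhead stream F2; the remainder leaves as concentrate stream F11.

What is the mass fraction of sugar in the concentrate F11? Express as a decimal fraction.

0.532

sugar is not removed: 1310×0.344 = 450.64 lb/h of sugar enters F11.
water entering = 1310×0.656 = 859.36 lb/h; overhead removed = 0.539×859.36 = 463.2 lb/h.
Concentrate = 1310 − 463.2 = 846.8 lb/h.
Mass fraction = 450.64/846.8 = 0.532.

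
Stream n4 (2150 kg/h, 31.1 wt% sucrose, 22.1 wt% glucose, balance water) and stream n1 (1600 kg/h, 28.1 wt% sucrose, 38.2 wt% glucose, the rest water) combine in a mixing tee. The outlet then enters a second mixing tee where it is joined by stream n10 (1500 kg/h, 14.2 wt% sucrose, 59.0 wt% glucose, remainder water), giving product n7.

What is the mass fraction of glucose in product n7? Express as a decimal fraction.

0.3755

Overall, product flow = 5250 kg/h.
glucose in = 2150×0.221 + 1600×0.382 + 1500×0.590 = 1971.3 kg/h.
glucose fraction in n7 = 0.3755.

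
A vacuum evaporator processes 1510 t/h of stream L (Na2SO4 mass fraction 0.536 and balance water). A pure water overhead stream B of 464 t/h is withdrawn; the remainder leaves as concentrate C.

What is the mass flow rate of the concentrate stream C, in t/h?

Concentrate = 1510 − 464 = 1046 t/h.

1046 t/h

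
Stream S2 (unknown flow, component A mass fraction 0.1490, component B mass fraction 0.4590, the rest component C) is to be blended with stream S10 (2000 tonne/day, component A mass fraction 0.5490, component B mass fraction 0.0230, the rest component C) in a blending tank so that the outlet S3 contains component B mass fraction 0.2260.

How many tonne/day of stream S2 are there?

Let S2 be the unknown flow. Total out = 2000 + S2.
component B balance: 46 + 0.459·S2 = 0.226·(2000 + S2)
(0.459 − 0.226)·S2 = 0.226×2000 − 46 = 406
S2 = 406 / 0.233 = 1742.5 tonne/day

1742 tonne/day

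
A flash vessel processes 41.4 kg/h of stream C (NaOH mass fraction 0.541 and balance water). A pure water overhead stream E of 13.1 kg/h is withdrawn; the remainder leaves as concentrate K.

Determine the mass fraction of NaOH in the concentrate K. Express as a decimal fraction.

NaOH is not removed: 41.4×0.541 = 22.397 kg/h of NaOH enters K.
Concentrate = 41.4 − 13.1 = 28.3 kg/h.
Mass fraction = 22.397/28.3 = 0.791.

0.791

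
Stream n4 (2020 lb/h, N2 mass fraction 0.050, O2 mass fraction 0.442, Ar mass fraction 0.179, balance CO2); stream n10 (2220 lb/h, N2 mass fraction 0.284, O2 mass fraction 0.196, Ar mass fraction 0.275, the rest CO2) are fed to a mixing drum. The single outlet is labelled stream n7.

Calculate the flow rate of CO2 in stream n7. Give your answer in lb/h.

1208 lb/h

CO2 out = CO2 in = 2020×0.329 + 2220×0.245 = 1208.5 lb/h.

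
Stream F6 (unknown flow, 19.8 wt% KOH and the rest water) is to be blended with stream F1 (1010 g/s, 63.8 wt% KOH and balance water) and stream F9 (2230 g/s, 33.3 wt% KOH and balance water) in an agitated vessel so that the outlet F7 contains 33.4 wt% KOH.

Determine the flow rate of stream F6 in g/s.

Let F6 be the unknown flow. Total out = 3240 + F6.
KOH balance: 1387 + 0.198·F6 = 0.334·(3240 + F6)
(0.198 − 0.334)·F6 = 0.334×3240 − 1387 = -304.81
F6 = -304.81 / -0.136 = 2241.2 g/s

2241 g/s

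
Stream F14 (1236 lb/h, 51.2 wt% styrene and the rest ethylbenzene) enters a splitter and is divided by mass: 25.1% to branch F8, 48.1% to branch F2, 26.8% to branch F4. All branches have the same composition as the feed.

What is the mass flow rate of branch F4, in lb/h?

331.2 lb/h

Branch F4 flow = 0.268×1236 = 331.25 lb/h.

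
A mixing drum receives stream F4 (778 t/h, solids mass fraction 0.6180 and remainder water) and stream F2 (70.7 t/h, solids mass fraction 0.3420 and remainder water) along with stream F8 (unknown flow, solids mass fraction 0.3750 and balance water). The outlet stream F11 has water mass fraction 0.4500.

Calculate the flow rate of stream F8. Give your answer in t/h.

218.3 t/h

Let F8 be the unknown flow. Total out = 848.7 + F8.
water balance: 343.72 + 0.625·F8 = 0.450·(848.7 + F8)
(0.625 − 0.450)·F8 = 0.450×848.7 − 343.72 = 38.198
F8 = 38.198 / 0.175 = 218.28 t/h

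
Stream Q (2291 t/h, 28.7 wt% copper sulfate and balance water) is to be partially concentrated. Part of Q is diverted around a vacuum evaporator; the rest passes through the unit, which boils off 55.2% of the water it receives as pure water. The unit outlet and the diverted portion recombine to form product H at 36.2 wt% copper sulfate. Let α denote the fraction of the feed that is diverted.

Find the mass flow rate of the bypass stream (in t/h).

1085 t/h

All 2291×0.287 = 657.52 t/h of copper sulfate reaches H, so H = 657.52/0.362 = 1816.3 t/h and vapour = 474.65 t/h.
The evaporator receives (1−α)·2291 of feed at 0.713 water and removes 0.552 of that water:
0.552×0.713×(1−α)×2291 = 474.65
(1−α) = 474.65/901.68 = 0.5264;  α = 0.4736.
Bypass flow = 0.4736×2291 = 1085 t/h.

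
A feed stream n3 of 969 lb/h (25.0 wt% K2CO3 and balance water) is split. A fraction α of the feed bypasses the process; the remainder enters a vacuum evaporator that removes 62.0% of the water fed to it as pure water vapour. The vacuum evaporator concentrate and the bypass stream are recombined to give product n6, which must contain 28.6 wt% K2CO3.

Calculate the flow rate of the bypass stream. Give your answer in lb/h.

706.7 lb/h

All 969×0.250 = 242.25 lb/h of K2CO3 reaches n6, so n6 = 242.25/0.286 = 847.03 lb/h and vapour = 121.97 lb/h.
The evaporator receives (1−α)·969 of feed at 0.750 water and removes 0.620 of that water:
0.620×0.750×(1−α)×969 = 121.97
(1−α) = 121.97/450.58 = 0.2707;  α = 0.7293.
Bypass flow = 0.7293×969 = 706.69 lb/h.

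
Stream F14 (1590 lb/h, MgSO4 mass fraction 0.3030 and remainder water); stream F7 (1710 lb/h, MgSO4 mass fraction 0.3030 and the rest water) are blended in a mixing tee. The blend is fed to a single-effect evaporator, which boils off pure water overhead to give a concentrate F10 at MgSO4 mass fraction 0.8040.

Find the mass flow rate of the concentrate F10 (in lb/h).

1244 lb/h

MgSO4 entering = 1590×0.303 + 1710×0.303 = 999.9 lb/h.
All MgSO4 reports to F10, so F10 = 999.9/0.804 = 1243.7 lb/h.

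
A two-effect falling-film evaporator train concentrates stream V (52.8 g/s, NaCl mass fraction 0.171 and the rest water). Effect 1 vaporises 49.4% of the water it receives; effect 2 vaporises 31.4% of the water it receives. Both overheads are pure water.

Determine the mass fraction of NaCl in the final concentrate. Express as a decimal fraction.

0.373

water in feed = 52.8×0.829 = 43.771 g/s.
After stage 1: water left = (1−0.494)×43.771 = 22.148; stream total = 31.177 g/s.
After stage 2: water left = (1−0.314)×22.148 = 15.194; final concentrate = 24.222 g/s.
NaCl fraction = 9.0288/24.222 = 0.373.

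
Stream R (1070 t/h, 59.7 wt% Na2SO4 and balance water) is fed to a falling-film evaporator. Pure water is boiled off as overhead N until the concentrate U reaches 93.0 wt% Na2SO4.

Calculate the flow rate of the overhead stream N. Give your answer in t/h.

383.1 t/h

Na2SO4 is conserved: 1070×0.597 = 638.79 t/h all reports to the concentrate.
Concentrate = 638.79/(target fraction) = 686.87 t/h.
Overhead = 1070 − 686.87 = 383.13 t/h.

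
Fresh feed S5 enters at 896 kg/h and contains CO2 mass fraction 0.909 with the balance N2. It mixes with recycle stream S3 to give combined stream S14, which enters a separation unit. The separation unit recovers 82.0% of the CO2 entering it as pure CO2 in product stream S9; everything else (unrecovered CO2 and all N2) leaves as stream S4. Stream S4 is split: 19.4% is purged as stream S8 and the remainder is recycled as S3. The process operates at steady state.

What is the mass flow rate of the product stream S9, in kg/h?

781.2 kg/h

CO2 in S14: m_A = 896×0.909 + (1−0.194)·(1−0.820)·m_A, so m_A = 814.46/0.8549 = 952.68 kg/h.
Product S9 = 0.820×952.68 = 781.2 kg/h.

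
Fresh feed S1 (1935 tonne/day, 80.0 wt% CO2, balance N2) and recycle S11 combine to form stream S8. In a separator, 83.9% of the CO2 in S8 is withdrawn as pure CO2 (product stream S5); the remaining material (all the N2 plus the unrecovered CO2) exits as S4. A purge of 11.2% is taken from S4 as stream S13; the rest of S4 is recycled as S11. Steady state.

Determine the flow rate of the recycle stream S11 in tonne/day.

N2 enters only via S1 and leaves only via the purge: 1935×0.200 = 0.112×(N2 in S4), and the separator passes all N2, so N2 in S8 = N2 in S4 = 3455.4 tonne/day.
CO2 in S8: m_A = 1935×0.800 + (1−0.112)·(1−0.839)·m_A, so m_A = 1548/0.8570 = 1806.2 tonne/day.
S4 = (1−0.839)×1806.2 + 3455.4 = 3746.2 tonne/day.
Recycle S11 = (1−0.112)×3746.2 = 3326.6 tonne/day.

3327 tonne/day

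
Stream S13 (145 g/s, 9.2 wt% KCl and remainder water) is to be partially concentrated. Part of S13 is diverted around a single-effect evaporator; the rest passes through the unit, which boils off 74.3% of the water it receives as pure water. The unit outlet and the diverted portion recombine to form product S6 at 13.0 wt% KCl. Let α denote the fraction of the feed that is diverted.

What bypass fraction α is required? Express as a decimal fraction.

All 145×0.092 = 13.34 g/s of KCl reaches S6, so S6 = 13.34/0.130 = 102.62 g/s and vapour = 42.385 g/s.
The evaporator receives (1−α)·145 of feed at 0.908 water and removes 0.743 of that water:
0.743×0.908×(1−α)×145 = 42.385
(1−α) = 42.385/97.823 = 0.4333;  α = 0.5667.

0.567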